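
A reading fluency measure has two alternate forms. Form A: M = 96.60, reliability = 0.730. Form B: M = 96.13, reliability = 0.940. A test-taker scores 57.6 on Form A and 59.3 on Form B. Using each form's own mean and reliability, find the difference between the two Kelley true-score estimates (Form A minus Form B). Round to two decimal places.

T̂_A = 0.730(57.6) + 0.270(96.60) = 68.1300
T̂_B = 0.940(59.3) + 0.060(96.13) = 61.5098
T̂_A − T̂_B = 6.6202

6.62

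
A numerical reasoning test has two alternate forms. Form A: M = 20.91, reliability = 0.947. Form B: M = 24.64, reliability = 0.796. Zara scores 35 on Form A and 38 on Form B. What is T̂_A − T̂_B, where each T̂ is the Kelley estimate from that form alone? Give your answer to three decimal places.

-1.021

T̂_A = 0.947(35) + 0.053(20.91) = 34.25323
T̂_B = 0.796(38) + 0.204(24.64) = 35.27456
T̂_A − T̂_B = -1.02133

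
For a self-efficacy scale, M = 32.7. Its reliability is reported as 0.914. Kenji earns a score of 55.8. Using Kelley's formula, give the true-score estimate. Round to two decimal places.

53.81

T̂ = 0.914(55.8) + 0.086(32.7) = 51.0012 + 2.8122 = 53.813 → 53.81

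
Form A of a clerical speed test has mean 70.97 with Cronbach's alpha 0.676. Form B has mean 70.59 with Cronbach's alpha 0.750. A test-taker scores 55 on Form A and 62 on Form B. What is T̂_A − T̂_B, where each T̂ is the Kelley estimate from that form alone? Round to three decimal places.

-3.973

T̂_A = 0.676(55) + 0.324(70.97) = 60.17428
T̂_B = 0.750(62) + 0.250(70.59) = 64.14750
T̂_A − T̂_B = -3.97322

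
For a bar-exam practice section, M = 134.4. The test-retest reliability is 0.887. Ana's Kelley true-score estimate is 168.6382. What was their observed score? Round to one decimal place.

173.0

T̂ = ρX + (1 − ρ)μ  ⇒  X = (T̂ − (1 − ρ)μ) / ρ
X = (168.6382 − 0.113 × 134.4) / 0.887 = (168.6382 − 15.1872) / 0.887 = 153.4510 / 0.887 = 173.000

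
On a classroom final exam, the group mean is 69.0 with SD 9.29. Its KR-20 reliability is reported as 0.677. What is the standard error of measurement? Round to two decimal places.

5.28

SEM = SD · √(1 − ρ) = 9.29 × √0.323 = 9.29 × 0.5683 = 5.280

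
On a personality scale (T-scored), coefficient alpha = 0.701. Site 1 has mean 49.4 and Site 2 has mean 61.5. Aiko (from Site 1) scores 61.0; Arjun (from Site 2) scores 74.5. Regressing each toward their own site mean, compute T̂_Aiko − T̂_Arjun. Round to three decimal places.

-13.081

T̂_Aiko = 0.701(61.0) + 0.299(49.4) = 57.53160
T̂_Arjun = 0.701(74.5) + 0.299(61.5) = 70.61300
Difference = 57.53160 − 70.61300 = -13.08140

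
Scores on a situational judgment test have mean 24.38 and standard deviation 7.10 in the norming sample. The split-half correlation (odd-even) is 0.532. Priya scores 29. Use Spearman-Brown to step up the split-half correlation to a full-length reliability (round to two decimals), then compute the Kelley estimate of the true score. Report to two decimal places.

Spearman-Brown: ρ = 2r/(1 + r) = 2(0.532)/(1 + 0.532) = 1.0640/1.532 = 0.6945 → 0.69
Kelley's formula gives T̂ = 0.69·29 + 0.31·24.38 = 20.01 + 7.5578 = 27.568.

27.57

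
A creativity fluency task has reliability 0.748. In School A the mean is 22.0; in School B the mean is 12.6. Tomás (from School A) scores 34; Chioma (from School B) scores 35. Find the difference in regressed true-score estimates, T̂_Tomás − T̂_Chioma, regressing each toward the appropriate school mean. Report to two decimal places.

1.62

T̂_Tomás = 0.748(34) + 0.252(22.0) = 30.9760
T̂_Chioma = 0.748(35) + 0.252(12.6) = 29.3552
Difference = 30.9760 − 29.3552 = 1.6208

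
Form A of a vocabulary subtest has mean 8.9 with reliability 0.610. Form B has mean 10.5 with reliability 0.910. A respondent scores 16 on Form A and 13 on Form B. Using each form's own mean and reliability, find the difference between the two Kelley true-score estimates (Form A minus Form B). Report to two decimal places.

0.46

T̂_A = 0.610(16) + 0.390(8.9) = 13.2310
T̂_B = 0.910(13) + 0.090(10.5) = 12.7750
T̂_A − T̂_B = 0.4560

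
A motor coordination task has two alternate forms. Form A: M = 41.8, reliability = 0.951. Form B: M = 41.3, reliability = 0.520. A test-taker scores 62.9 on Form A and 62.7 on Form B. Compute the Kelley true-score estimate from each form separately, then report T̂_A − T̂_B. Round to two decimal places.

9.44

T̂_A = 0.951(62.9) + 0.049(41.8) = 61.8661
T̂_B = 0.520(62.7) + 0.480(41.3) = 52.4280
T̂_A − T̂_B = 9.4381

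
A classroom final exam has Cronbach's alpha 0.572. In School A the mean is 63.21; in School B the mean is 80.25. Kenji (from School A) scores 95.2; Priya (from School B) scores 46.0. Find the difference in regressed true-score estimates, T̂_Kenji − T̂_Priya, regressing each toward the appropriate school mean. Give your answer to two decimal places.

T̂_Kenji = 0.572(95.2) + 0.428(63.21) = 81.5083
T̂_Priya = 0.572(46.0) + 0.428(80.25) = 60.6590
Difference = 81.5083 − 60.6590 = 20.8493

20.85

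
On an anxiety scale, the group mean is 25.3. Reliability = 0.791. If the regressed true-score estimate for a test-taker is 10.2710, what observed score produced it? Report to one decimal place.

T̂ = ρX + (1 − ρ)μ  ⇒  X = (T̂ − (1 − ρ)μ) / ρ
X = (10.2710 − 0.209 × 25.3) / 0.791 = (10.2710 − 5.2877) / 0.791 = 4.9833 / 0.791 = 6.300

6.3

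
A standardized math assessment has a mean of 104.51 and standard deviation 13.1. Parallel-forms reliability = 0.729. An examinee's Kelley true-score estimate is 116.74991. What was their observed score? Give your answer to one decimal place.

121.3

T̂ = ρX + (1 − ρ)μ  ⇒  X = (T̂ − (1 − ρ)μ) / ρ
X = (116.74991 − 0.271 × 104.51) / 0.729 = (116.74991 − 28.32221) / 0.729 = 88.42770 / 0.729 = 121.300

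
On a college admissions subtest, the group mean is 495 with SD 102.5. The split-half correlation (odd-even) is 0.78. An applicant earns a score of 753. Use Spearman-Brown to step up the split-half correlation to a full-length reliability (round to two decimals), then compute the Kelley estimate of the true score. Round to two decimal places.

722.04

Spearman-Brown: ρ = 2r/(1 + r) = 2(0.78)/(1 + 0.78) = 1.560/1.78 = 0.8764 → 0.88
T̂ = ρX + (1 − ρ)μ
  = 0.88 × 753 + 0.12 × 495
  = 662.64 + 59.40
  = 722.040
  ≈ 722.04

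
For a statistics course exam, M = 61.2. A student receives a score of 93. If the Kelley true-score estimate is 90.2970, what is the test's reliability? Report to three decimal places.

0.915

T̂ = ρX + (1 − ρ)μ  ⇒  T̂ − μ = ρ(X − μ)
ρ = (T̂ − μ)/(X − μ) = (90.2970 − 61.2) / (93 − 61.2) = 29.0970 / 31.8 = 0.91500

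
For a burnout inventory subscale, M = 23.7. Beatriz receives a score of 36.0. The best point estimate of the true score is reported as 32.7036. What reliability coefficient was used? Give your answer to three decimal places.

T̂ = ρX + (1 − ρ)μ  ⇒  T̂ − μ = ρ(X − μ)
ρ = (T̂ − μ)/(X − μ) = (32.7036 − 23.7) / (36.0 − 23.7) = 9.0036 / 12.3 = 0.73200

0.732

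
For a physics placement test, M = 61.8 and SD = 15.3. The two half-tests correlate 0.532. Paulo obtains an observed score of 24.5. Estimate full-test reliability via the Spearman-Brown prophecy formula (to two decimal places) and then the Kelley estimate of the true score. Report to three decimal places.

36.063

Spearman-Brown: ρ = 2r/(1 + r) = 2(0.532)/(1 + 0.532) = 1.0640/1.532 = 0.6945 → 0.69
T̂ = ρX + (1 − ρ)μ
  = 0.69 × 24.5 + 0.31 × 61.8
  = 16.905 + 19.158
  = 36.0630
  ≈ 36.063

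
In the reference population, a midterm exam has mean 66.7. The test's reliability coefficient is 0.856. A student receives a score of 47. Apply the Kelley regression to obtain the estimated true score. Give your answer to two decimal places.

T̂ = 0.856(47) + 0.144(66.7) = 40.232 + 9.6048 = 49.837 → 49.84

49.84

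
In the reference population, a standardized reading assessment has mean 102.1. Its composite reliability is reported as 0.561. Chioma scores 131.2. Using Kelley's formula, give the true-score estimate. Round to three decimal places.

118.425

Kelley's formula gives T̂ = 0.561·131.2 + 0.439·102.1 = 73.6032 + 44.8219 = 118.4251.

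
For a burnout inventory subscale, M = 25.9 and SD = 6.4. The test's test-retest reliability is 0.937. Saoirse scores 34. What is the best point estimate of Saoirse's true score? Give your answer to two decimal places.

Regress the observed score toward the mean by the unreliability: T̂ = 0.937·34 + 0.063·25.9 = 31.858 + 1.6317 = 33.490.

33.49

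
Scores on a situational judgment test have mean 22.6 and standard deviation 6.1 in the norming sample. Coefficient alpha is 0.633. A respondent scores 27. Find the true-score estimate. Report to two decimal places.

25.39

Regress the observed score toward the mean by the unreliability: T̂ = 0.633·27 + 0.367·22.6 = 17.091 + 8.2942 = 25.385.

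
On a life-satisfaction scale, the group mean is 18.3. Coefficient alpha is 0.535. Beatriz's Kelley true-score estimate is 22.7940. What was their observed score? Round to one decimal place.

26.7

T̂ = ρX + (1 − ρ)μ  ⇒  X = (T̂ − (1 − ρ)μ) / ρ
X = (22.7940 − 0.465 × 18.3) / 0.535 = (22.7940 − 8.5095) / 0.535 = 14.2845 / 0.535 = 26.700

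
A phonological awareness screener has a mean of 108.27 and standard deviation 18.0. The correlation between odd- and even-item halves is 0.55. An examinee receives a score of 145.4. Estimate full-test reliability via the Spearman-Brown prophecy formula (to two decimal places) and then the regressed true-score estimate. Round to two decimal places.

Spearman-Brown: ρ = 2r/(1 + r) = 2(0.55)/(1 + 0.55) = 1.100/1.55 = 0.7097 → 0.71
T̂ = ρX + (1 − ρ)μ
  = 0.71 × 145.4 + 0.29 × 108.27
  = 103.234 + 31.3983
  = 134.632
  ≈ 134.63

134.63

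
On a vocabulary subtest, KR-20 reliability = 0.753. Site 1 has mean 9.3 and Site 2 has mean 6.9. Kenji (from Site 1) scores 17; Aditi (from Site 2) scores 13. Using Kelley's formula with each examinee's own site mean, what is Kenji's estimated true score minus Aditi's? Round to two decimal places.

T̂_Kenji = 0.753(17) + 0.247(9.3) = 15.0981
T̂_Aditi = 0.753(13) + 0.247(6.9) = 11.4933
Difference = 15.0981 − 11.4933 = 3.6048

3.60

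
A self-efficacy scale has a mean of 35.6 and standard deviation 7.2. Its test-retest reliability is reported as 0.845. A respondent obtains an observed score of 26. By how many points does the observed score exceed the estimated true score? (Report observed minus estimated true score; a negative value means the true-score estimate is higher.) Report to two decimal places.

-1.49

Weight the observed score by reliability and the mean by (1 − reliability): T̂ = 0.845·26 + 0.155·35.6 = 21.970 + 5.5180 = 27.4880.
X − T̂ = 26 − 27.488 = -1.488 → -1.49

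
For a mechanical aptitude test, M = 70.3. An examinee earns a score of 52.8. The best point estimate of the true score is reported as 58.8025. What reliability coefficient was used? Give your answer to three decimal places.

T̂ = ρX + (1 − ρ)μ  ⇒  T̂ − μ = ρ(X − μ)
ρ = (T̂ − μ)/(X − μ) = (58.8025 − 70.3) / (52.8 − 70.3) = -11.4975 / -17.5 = 0.65700

0.657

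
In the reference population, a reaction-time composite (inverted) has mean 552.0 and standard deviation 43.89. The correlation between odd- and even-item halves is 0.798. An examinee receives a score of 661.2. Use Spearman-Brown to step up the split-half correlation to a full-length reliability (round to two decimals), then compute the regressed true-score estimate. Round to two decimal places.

649.19

Spearman-Brown: ρ = 2r/(1 + r) = 2(0.798)/(1 + 0.798) = 1.5960/1.798 = 0.8877 → 0.89
Weight the observed score by reliability and the mean by (1 − reliability): T̂ = 0.89·661.2 + 0.11·552.0 = 588.468 + 60.720 = 649.188.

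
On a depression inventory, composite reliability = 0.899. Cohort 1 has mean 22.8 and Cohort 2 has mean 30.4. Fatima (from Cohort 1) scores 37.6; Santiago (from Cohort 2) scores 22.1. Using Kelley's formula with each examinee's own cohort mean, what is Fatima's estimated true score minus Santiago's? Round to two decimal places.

T̂_Fatima = 0.899(37.6) + 0.101(22.8) = 36.1052
T̂_Santiago = 0.899(22.1) + 0.101(30.4) = 22.9383
Difference = 36.1052 − 22.9383 = 13.1669

13.17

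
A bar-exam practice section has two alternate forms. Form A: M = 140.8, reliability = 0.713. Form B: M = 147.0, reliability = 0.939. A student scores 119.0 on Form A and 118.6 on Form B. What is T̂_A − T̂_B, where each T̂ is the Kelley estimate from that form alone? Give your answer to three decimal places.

T̂_A = 0.713(119.0) + 0.287(140.8) = 125.25660
T̂_B = 0.939(118.6) + 0.061(147.0) = 120.33240
T̂_A − T̂_B = 4.92420

4.924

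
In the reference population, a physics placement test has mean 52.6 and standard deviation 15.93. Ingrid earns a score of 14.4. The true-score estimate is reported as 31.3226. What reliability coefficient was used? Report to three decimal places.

0.557

T̂ = ρX + (1 − ρ)μ  ⇒  T̂ − μ = ρ(X − μ)
ρ = (T̂ − μ)/(X − μ) = (31.3226 − 52.6) / (14.4 − 52.6) = -21.2774 / -38.2 = 0.55700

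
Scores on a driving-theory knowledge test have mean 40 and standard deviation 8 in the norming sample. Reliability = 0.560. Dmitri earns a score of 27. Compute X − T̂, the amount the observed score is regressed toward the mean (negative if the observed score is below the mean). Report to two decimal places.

-5.72

T̂ = 0.560(27) + 0.440(40) = 15.120 + 17.600 = 32.7200 → 32.720
X − T̂ = 27 − 32.720 = -5.720 → -5.72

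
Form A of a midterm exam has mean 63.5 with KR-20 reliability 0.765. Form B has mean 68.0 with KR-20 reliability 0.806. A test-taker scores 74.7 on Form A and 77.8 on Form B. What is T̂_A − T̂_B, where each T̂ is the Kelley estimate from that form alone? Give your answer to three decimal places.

T̂_A = 0.765(74.7) + 0.235(63.5) = 72.06800
T̂_B = 0.806(77.8) + 0.194(68.0) = 75.89880
T̂_A − T̂_B = -3.83080

-3.831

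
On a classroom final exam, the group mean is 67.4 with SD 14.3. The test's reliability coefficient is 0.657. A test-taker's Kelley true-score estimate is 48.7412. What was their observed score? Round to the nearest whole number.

T̂ = ρX + (1 − ρ)μ  ⇒  X = (T̂ − (1 − ρ)μ) / ρ
X = (48.7412 − 0.343 × 67.4) / 0.657 = (48.7412 − 23.1182) / 0.657 = 25.6230 / 0.657 = 39.00

39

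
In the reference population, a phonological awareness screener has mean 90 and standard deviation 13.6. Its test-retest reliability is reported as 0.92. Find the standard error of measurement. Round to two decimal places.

SEM = SD · √(1 − ρ) = 13.6 × √0.08 = 13.6 × 0.2828 = 3.847

3.85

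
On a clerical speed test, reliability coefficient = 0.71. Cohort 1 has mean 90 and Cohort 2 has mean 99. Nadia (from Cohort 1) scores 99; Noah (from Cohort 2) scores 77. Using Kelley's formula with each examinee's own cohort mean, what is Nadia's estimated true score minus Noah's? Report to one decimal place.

13.0

T̂_Nadia = 0.71(99) + 0.29(90) = 96.390
T̂_Noah = 0.71(77) + 0.29(99) = 83.380
Difference = 96.390 − 83.380 = 13.010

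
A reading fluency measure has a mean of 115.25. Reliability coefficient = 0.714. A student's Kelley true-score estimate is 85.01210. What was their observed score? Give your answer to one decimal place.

T̂ = ρX + (1 − ρ)μ  ⇒  X = (T̂ − (1 − ρ)μ) / ρ
X = (85.01210 − 0.286 × 115.25) / 0.714 = (85.01210 − 32.96150) / 0.714 = 52.05060 / 0.714 = 72.900

72.9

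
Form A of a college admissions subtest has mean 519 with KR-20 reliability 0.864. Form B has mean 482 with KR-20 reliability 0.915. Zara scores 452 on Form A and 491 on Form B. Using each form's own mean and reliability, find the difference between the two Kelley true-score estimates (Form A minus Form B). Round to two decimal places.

-29.12

T̂_A = 0.864(452) + 0.136(519) = 461.1120
T̂_B = 0.915(491) + 0.085(482) = 490.2350
T̂_A − T̂_B = -29.1230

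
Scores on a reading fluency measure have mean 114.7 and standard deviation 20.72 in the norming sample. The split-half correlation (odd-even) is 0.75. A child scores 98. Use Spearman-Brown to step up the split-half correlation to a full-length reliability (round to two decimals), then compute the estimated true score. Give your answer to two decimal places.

100.34

Spearman-Brown: ρ = 2r/(1 + r) = 2(0.75)/(1 + 0.75) = 1.500/1.75 = 0.8571 → 0.86
Regress the observed score toward the mean by the unreliability: T̂ = 0.86·98 + 0.14·114.7 = 84.28 + 16.058 = 100.338.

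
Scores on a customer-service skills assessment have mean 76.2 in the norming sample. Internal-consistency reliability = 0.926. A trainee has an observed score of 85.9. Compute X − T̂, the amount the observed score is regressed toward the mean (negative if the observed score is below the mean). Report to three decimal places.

T̂ = 0.926(85.9) + 0.074(76.2) = 79.5434 + 5.6388 = 85.18220 → 85.1822
X − T̂ = 85.9 − 85.1822 = 0.7178 → 0.718

0.718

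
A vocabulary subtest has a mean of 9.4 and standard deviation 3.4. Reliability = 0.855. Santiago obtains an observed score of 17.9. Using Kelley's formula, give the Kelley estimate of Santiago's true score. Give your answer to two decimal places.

16.67

T̂ = ρX + (1 − ρ)μ
  = 0.855 × 17.9 + 0.145 × 9.4
  = 15.3045 + 1.3630
  = 16.668
  ≈ 16.67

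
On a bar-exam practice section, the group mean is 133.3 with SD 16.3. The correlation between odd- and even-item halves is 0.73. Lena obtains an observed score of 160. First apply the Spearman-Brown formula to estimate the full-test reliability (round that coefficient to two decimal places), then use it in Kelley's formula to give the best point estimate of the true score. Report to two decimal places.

Spearman-Brown: ρ = 2r/(1 + r) = 2(0.73)/(1 + 0.73) = 1.460/1.73 = 0.8439 → 0.84
Kelley's formula gives T̂ = 0.84·160 + 0.16·133.3 = 134.40 + 21.328 = 155.728.

155.73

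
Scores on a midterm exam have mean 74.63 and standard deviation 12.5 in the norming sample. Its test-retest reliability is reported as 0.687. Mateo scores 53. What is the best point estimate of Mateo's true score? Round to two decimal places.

T̂ = ρX + (1 − ρ)μ
  = 0.687 × 53 + 0.313 × 74.63
  = 36.411 + 23.35919
  = 59.770
  ≈ 59.77

59.77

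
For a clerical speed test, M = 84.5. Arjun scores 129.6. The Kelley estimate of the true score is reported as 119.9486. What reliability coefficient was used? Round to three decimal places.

T̂ = ρX + (1 − ρ)μ  ⇒  T̂ − μ = ρ(X − μ)
ρ = (T̂ − μ)/(X − μ) = (119.9486 − 84.5) / (129.6 − 84.5) = 35.4486 / 45.1 = 0.78600

0.786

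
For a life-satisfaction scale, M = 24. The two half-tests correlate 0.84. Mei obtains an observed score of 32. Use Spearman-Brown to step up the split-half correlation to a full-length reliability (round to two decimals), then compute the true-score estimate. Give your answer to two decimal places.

31.28

Spearman-Brown: ρ = 2r/(1 + r) = 2(0.84)/(1 + 0.84) = 1.680/1.84 = 0.9130 → 0.91
Kelley's formula gives T̂ = 0.91·32 + 0.09·24 = 29.12 + 2.16 = 31.280.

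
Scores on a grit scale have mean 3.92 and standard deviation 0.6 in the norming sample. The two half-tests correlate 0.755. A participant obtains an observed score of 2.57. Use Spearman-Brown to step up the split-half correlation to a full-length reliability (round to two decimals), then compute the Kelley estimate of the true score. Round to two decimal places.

2.76

Spearman-Brown: ρ = 2r/(1 + r) = 2(0.755)/(1 + 0.755) = 1.5100/1.755 = 0.8604 → 0.86
T̂ = 0.86(2.57) + 0.14(3.92) = 2.2102 + 0.5488 = 2.759 → 2.76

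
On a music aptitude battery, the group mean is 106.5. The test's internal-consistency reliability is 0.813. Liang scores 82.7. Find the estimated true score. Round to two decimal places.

87.15

Regress the observed score toward the mean by the unreliability: T̂ = 0.813·82.7 + 0.187·106.5 = 67.2351 + 19.9155 = 87.151.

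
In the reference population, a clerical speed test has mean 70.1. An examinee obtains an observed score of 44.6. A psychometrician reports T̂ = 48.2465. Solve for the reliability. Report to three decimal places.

T̂ = ρX + (1 − ρ)μ  ⇒  T̂ − μ = ρ(X − μ)
ρ = (T̂ − μ)/(X − μ) = (48.2465 − 70.1) / (44.6 − 70.1) = -21.8535 / -25.5 = 0.85700

0.857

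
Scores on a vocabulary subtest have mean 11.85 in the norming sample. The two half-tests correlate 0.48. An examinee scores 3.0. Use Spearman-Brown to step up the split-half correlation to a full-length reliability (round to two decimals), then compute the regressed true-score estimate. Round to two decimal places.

6.10

Spearman-Brown: ρ = 2r/(1 + r) = 2(0.48)/(1 + 0.48) = 0.960/1.48 = 0.6486 → 0.65
T̂ = 0.65(3.0) + 0.35(11.85) = 1.950 + 4.1475 = 6.098 → 6.10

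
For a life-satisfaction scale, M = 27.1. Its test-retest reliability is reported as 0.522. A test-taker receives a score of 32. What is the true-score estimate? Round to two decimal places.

T̂ = 0.522(32) + 0.478(27.1) = 16.704 + 12.9538 = 29.658 → 29.66

29.66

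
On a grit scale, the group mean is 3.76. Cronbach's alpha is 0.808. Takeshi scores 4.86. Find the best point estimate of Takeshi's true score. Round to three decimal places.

Weight the observed score by reliability and the mean by (1 − reliability): T̂ = 0.808·4.86 + 0.192·3.76 = 3.92688 + 0.72192 = 4.6488.

4.649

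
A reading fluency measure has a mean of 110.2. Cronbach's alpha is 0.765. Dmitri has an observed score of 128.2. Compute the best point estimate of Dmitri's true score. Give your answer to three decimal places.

T̂ = ρX + (1 − ρ)μ
  = 0.765 × 128.2 + 0.235 × 110.2
  = 98.0730 + 25.8970
  = 123.9700
  ≈ 123.970

123.970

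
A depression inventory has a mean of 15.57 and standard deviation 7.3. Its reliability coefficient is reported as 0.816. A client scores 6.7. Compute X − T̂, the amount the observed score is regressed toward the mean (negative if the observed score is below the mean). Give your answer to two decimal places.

-1.63

T̂ = 0.816(6.7) + 0.184(15.57) = 5.4672 + 2.86488 = 8.3321 → 8.332
X − T̂ = 6.7 − 8.332 = -1.632 → -1.63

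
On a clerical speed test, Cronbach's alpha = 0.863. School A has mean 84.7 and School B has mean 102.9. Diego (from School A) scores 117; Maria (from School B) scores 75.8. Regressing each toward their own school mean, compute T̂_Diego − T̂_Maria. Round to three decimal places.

T̂_Diego = 0.863(117) + 0.137(84.7) = 112.57490
T̂_Maria = 0.863(75.8) + 0.137(102.9) = 79.51270
Difference = 112.57490 − 79.51270 = 33.06220

33.062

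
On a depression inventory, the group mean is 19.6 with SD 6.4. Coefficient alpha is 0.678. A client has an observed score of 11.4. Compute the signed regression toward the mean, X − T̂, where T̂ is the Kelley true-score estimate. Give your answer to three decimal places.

Weight the observed score by reliability and the mean by (1 − reliability): T̂ = 0.678·11.4 + 0.322·19.6 = 7.7292 + 6.3112 = 14.04040.
X − T̂ = 11.4 − 14.0404 = -2.6404 → -2.640

-2.640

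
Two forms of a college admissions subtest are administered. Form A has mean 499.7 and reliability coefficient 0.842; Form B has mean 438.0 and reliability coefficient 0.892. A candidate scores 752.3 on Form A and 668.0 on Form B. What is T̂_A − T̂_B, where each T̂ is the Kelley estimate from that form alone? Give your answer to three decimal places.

69.229

T̂_A = 0.842(752.3) + 0.158(499.7) = 712.38920
T̂_B = 0.892(668.0) + 0.108(438.0) = 643.16000
T̂_A − T̂_B = 69.22920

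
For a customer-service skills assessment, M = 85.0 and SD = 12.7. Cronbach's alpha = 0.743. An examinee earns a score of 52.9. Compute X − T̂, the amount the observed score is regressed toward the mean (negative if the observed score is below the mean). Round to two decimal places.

-8.25

T̂ = 0.743(52.9) + 0.257(85.0) = 39.3047 + 21.8450 = 61.1497 → 61.150
X − T̂ = 52.9 − 61.150 = -8.250 → -8.25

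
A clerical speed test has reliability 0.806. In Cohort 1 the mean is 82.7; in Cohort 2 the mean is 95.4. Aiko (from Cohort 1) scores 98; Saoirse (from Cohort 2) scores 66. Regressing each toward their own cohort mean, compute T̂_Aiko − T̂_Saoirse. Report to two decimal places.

T̂_Aiko = 0.806(98) + 0.194(82.7) = 95.0318
T̂_Saoirse = 0.806(66) + 0.194(95.4) = 71.7036
Difference = 95.0318 − 71.7036 = 23.3282

23.33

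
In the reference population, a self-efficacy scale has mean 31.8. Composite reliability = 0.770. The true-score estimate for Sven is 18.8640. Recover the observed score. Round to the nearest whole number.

15

T̂ = ρX + (1 − ρ)μ  ⇒  X = (T̂ − (1 − ρ)μ) / ρ
X = (18.8640 − 0.230 × 31.8) / 0.770 = (18.8640 − 7.3140) / 0.770 = 11.5500 / 0.770 = 15.00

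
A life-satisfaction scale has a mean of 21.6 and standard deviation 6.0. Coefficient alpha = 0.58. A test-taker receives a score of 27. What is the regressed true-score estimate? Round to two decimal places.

T̂ = 0.58(27) + 0.42(21.6) = 15.66 + 9.072 = 24.732 → 24.73

24.73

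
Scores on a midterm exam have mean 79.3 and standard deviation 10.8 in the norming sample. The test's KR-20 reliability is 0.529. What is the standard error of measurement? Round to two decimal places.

SEM = SD · √(1 − ρ) = 10.8 × √0.471 = 10.8 × 0.6863 = 7.412

7.41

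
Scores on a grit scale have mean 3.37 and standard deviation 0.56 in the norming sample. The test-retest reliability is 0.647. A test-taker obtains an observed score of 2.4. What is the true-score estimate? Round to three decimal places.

Weight the observed score by reliability and the mean by (1 − reliability): T̂ = 0.647·2.4 + 0.353·3.37 = 1.5528 + 1.18961 = 2.7424.

2.742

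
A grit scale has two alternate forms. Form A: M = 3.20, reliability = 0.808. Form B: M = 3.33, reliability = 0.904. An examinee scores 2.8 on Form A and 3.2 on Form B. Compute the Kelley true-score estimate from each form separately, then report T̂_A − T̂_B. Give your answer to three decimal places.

T̂_A = 0.808(2.8) + 0.192(3.20) = 2.87680
T̂_B = 0.904(3.2) + 0.096(3.33) = 3.21248
T̂_A − T̂_B = -0.33568

-0.336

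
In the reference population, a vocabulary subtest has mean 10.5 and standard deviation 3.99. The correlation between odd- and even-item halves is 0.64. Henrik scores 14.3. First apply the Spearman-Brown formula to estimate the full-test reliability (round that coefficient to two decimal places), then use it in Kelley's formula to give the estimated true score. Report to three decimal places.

13.464

Spearman-Brown: ρ = 2r/(1 + r) = 2(0.64)/(1 + 0.64) = 1.280/1.64 = 0.7805 → 0.78
T̂ = 0.78(14.3) + 0.22(10.5) = 11.154 + 2.310 = 13.4640 → 13.464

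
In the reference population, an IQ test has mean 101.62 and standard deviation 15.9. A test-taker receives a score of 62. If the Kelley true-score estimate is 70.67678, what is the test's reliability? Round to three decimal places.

T̂ = ρX + (1 − ρ)μ  ⇒  T̂ − μ = ρ(X − μ)
ρ = (T̂ − μ)/(X − μ) = (70.67678 − 101.62) / (62 − 101.62) = -30.94322 / -39.62 = 0.78100

0.781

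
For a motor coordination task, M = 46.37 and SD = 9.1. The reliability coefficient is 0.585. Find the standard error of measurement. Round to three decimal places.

SEM = SD · √(1 − ρ) = 9.1 × √0.415 = 9.1 × 0.6442 = 5.8623

5.862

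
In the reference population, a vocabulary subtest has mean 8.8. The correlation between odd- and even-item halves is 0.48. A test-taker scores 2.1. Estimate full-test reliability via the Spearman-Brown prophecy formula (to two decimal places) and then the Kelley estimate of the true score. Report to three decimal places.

4.445

Spearman-Brown: ρ = 2r/(1 + r) = 2(0.48)/(1 + 0.48) = 0.960/1.48 = 0.6486 → 0.65
Kelley's formula gives T̂ = 0.65·2.1 + 0.35·8.8 = 1.365 + 3.080 = 4.4450.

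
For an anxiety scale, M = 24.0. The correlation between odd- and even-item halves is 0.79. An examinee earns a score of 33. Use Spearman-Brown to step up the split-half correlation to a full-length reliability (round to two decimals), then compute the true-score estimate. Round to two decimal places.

Spearman-Brown: ρ = 2r/(1 + r) = 2(0.79)/(1 + 0.79) = 1.580/1.79 = 0.8827 → 0.88
T̂ = 0.88(33) + 0.12(24.0) = 29.04 + 2.880 = 31.920 → 31.92

31.92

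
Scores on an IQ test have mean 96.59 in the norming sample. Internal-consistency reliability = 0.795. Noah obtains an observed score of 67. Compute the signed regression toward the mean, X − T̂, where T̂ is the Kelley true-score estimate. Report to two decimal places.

T̂ = 0.795(67) + 0.205(96.59) = 53.265 + 19.80095 = 73.0660 → 73.066
X − T̂ = 67 − 73.066 = -6.066 → -6.07

-6.07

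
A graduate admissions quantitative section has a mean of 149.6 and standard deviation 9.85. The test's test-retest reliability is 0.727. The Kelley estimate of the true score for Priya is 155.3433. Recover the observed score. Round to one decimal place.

T̂ = ρX + (1 − ρ)μ  ⇒  X = (T̂ − (1 − ρ)μ) / ρ
X = (155.3433 − 0.273 × 149.6) / 0.727 = (155.3433 − 40.8408) / 0.727 = 114.5025 / 0.727 = 157.500

157.5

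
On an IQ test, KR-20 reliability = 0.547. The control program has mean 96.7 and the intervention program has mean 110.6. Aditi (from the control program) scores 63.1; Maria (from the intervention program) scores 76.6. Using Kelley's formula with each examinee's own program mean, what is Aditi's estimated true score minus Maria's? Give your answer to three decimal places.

-13.681

T̂_Aditi = 0.547(63.1) + 0.453(96.7) = 78.32080
T̂_Maria = 0.547(76.6) + 0.453(110.6) = 92.00200
Difference = 78.32080 − 92.00200 = -13.68120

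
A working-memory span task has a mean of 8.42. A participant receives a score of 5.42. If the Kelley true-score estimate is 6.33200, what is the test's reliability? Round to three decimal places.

T̂ = ρX + (1 − ρ)μ  ⇒  T̂ − μ = ρ(X − μ)
ρ = (T̂ − μ)/(X − μ) = (6.33200 − 8.42) / (5.42 − 8.42) = -2.08800 / -3.00 = 0.69600

0.696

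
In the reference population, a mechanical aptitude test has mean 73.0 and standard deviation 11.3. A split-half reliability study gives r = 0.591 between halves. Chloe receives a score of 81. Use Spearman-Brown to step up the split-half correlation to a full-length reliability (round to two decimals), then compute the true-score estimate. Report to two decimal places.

78.92

Spearman-Brown: ρ = 2r/(1 + r) = 2(0.591)/(1 + 0.591) = 1.1820/1.591 = 0.7429 → 0.74
Kelley's formula gives T̂ = 0.74·81 + 0.26·73.0 = 59.94 + 18.980 = 78.920.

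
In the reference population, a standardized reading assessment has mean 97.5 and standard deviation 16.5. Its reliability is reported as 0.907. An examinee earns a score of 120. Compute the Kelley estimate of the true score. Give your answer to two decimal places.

T̂ = 0.907(120) + 0.093(97.5) = 108.840 + 9.0675 = 117.907 → 117.91

117.91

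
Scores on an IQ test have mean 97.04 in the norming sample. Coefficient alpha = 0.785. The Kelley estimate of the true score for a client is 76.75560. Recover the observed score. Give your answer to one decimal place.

T̂ = ρX + (1 − ρ)μ  ⇒  X = (T̂ − (1 − ρ)μ) / ρ
X = (76.75560 − 0.215 × 97.04) / 0.785 = (76.75560 − 20.86360) / 0.785 = 55.89200 / 0.785 = 71.200

71.2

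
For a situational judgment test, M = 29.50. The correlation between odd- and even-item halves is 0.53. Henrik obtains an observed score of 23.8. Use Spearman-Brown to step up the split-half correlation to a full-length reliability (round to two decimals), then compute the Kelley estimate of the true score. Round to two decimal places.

Spearman-Brown: ρ = 2r/(1 + r) = 2(0.53)/(1 + 0.53) = 1.060/1.53 = 0.6928 → 0.69
T̂ = ρX + (1 − ρ)μ
  = 0.69 × 23.8 + 0.31 × 29.50
  = 16.422 + 9.1450
  = 25.567
  ≈ 25.57

25.57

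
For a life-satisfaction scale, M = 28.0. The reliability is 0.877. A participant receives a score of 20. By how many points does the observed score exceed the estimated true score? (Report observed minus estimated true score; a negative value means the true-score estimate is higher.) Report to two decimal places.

-0.98

Regress the observed score toward the mean by the unreliability: T̂ = 0.877·20 + 0.123·28.0 = 17.540 + 3.4440 = 20.9840.
X − T̂ = 20 − 20.984 = -0.984 → -0.98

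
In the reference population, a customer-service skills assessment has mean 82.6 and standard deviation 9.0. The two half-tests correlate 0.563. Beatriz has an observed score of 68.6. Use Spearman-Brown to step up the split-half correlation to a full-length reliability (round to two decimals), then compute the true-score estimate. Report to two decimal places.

Spearman-Brown: ρ = 2r/(1 + r) = 2(0.563)/(1 + 0.563) = 1.1260/1.563 = 0.7204 → 0.72
T̂ = ρX + (1 − ρ)μ
  = 0.72 × 68.6 + 0.28 × 82.6
  = 49.392 + 23.128
  = 72.520
  ≈ 72.52

72.52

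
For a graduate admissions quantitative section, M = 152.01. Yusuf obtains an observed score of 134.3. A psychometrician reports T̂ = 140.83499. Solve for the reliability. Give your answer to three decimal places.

T̂ = ρX + (1 − ρ)μ  ⇒  T̂ − μ = ρ(X − μ)
ρ = (T̂ − μ)/(X − μ) = (140.83499 − 152.01) / (134.3 − 152.01) = -11.17501 / -17.71 = 0.63100

0.631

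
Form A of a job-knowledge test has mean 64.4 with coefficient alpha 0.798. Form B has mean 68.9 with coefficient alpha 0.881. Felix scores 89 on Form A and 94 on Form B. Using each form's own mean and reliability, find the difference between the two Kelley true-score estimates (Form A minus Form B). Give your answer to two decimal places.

T̂_A = 0.798(89) + 0.202(64.4) = 84.0308
T̂_B = 0.881(94) + 0.119(68.9) = 91.0131
T̂_A − T̂_B = -6.9823

-6.98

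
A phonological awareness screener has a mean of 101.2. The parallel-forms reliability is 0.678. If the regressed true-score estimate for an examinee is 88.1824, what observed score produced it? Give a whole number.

T̂ = ρX + (1 − ρ)μ  ⇒  X = (T̂ − (1 − ρ)μ) / ρ
X = (88.1824 − 0.322 × 101.2) / 0.678 = (88.1824 − 32.5864) / 0.678 = 55.5960 / 0.678 = 82.00

82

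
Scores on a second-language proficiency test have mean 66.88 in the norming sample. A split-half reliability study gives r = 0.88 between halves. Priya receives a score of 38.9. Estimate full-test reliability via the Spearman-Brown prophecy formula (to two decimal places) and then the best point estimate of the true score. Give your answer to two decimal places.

40.58

Spearman-Brown: ρ = 2r/(1 + r) = 2(0.88)/(1 + 0.88) = 1.760/1.88 = 0.9362 → 0.94
Kelley's formula gives T̂ = 0.94·38.9 + 0.06·66.88 = 36.566 + 4.0128 = 40.579.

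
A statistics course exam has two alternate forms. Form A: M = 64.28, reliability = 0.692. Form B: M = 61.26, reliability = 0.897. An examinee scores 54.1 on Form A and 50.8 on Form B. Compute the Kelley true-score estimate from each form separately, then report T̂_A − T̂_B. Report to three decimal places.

T̂_A = 0.692(54.1) + 0.308(64.28) = 57.23544
T̂_B = 0.897(50.8) + 0.103(61.26) = 51.87738
T̂_A − T̂_B = 5.35806

5.358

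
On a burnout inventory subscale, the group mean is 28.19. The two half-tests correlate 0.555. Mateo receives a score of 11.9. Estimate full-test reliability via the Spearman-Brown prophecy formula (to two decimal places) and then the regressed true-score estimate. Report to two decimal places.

Spearman-Brown: ρ = 2r/(1 + r) = 2(0.555)/(1 + 0.555) = 1.1100/1.555 = 0.7138 → 0.71
T̂ = 0.71(11.9) + 0.29(28.19) = 8.449 + 8.1751 = 16.624 → 16.62

16.62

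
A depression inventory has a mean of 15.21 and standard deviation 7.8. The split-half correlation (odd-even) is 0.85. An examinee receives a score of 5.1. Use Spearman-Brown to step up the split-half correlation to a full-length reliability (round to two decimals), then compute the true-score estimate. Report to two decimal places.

Spearman-Brown: ρ = 2r/(1 + r) = 2(0.85)/(1 + 0.85) = 1.700/1.85 = 0.9189 → 0.92
Regress the observed score toward the mean by the unreliability: T̂ = 0.92·5.1 + 0.08·15.21 = 4.692 + 1.2168 = 5.909.

5.91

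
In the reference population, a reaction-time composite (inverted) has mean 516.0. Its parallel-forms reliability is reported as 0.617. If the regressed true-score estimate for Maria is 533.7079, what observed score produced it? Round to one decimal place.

T̂ = ρX + (1 − ρ)μ  ⇒  X = (T̂ − (1 − ρ)μ) / ρ
X = (533.7079 − 0.383 × 516.0) / 0.617 = (533.7079 − 197.6280) / 0.617 = 336.0799 / 0.617 = 544.700

544.7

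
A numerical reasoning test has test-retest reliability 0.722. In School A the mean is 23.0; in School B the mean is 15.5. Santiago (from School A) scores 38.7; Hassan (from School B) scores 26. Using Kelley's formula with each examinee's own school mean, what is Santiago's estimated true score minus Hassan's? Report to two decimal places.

11.25

T̂_Santiago = 0.722(38.7) + 0.278(23.0) = 34.3354
T̂_Hassan = 0.722(26) + 0.278(15.5) = 23.0810
Difference = 34.3354 − 23.0810 = 11.2544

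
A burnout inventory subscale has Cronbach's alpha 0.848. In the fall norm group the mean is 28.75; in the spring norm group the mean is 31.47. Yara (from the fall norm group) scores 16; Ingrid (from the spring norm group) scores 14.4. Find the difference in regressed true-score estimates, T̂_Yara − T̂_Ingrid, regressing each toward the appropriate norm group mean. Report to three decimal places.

T̂_Yara = 0.848(16) + 0.152(28.75) = 17.93800
T̂_Ingrid = 0.848(14.4) + 0.152(31.47) = 16.99464
Difference = 17.93800 − 16.99464 = 0.94336

0.943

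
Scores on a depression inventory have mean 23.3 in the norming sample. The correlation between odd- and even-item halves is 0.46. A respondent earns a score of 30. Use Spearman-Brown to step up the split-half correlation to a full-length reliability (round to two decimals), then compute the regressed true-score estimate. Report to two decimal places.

Spearman-Brown: ρ = 2r/(1 + r) = 2(0.46)/(1 + 0.46) = 0.920/1.46 = 0.6301 → 0.63
T̂ = 0.63(30) + 0.37(23.3) = 18.90 + 8.621 = 27.521 → 27.52

27.52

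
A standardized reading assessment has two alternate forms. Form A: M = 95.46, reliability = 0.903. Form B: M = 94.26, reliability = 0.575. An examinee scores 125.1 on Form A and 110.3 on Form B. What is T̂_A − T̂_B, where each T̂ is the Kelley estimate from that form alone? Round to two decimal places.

T̂_A = 0.903(125.1) + 0.097(95.46) = 122.2249
T̂_B = 0.575(110.3) + 0.425(94.26) = 103.4830
T̂_A − T̂_B = 18.7419

18.74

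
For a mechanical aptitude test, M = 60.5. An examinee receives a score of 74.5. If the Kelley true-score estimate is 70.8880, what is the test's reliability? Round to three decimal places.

0.742

T̂ = ρX + (1 − ρ)μ  ⇒  T̂ − μ = ρ(X − μ)
ρ = (T̂ − μ)/(X − μ) = (70.8880 − 60.5) / (74.5 − 60.5) = 10.3880 / 14.0 = 0.74200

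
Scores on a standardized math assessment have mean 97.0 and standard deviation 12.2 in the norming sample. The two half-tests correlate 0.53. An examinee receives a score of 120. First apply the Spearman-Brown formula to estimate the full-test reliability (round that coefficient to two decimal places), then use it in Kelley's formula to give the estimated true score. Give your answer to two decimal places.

Spearman-Brown: ρ = 2r/(1 + r) = 2(0.53)/(1 + 0.53) = 1.060/1.53 = 0.6928 → 0.69
T̂ = 0.69(120) + 0.31(97.0) = 82.80 + 30.070 = 112.870 → 112.87

112.87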